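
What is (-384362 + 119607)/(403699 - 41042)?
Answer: -264755/362657 ≈ -0.73004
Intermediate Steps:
(-384362 + 119607)/(403699 - 41042) = -264755/362657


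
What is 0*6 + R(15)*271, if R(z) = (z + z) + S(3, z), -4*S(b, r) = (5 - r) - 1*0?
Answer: 17615/2 ≈ 8807.5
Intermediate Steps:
S(b, r) = -5/4 + r/4 (S(b, r) = -((5 - r) - 1*0)/4 = -((5 - r) + 0)/4 = -(5 - r)/4 = -5/4 + r/4)
R(z) = -5/4 + 9*z/4 (R(z) = (z + z) + (-5/4 + z/4) = 2*z + (-5/4 + z/4) = -5/4 + 9*z/4)
0*6 + R(15)*271 = 0*6 + (-5/4 + (9/4)*15)*271 = 0 + (-5/4 + 135/4)*271 = 0 + (65/2)*271 = 0 + 17615/2 = 17615/2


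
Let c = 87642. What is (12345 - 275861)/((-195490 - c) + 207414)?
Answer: 131758/37859 ≈ 3.4802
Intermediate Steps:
(12345 - 275861)/((-195490 - c) + 207414) = (12345 - 275861)/((-195490 - 1*87642) + 207414) = -263516/((-195490 - 87642) + 207414) = -263516/(-283132 + 207414) = -263516/(-75718) = -263516*(-1/75718) = 131758/37859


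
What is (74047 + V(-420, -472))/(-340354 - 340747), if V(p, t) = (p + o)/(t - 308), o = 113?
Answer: -57756967/531258780 ≈ -0.10872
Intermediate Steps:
V(p, t) = (113 + p)/(-308 + t) (V(p, t) = (p + 113)/(t - 308) = (113 + p)/(-308 + t))
(74047 + V(-420, -472))/(-340354 - 340747) = (74047 + (113 - 420)/(-308 - 472))/(-340354 - 340747) = (74047 - 307/(-780))/(-681101) = (74047 - 1/780*(-307))*(-1/681101) = (74047 + 307/780)*(-1/681101) = (57756967/780)*(-1/681101) = -57756967/531258780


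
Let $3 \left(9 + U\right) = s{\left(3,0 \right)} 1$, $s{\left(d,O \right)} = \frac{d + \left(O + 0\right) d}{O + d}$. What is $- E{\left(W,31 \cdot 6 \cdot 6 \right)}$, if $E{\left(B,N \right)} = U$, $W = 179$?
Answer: $\frac{26}{3} \approx 8.6667$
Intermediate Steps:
$s{\left(d,O \right)} = \frac{d + O d}{O + d}$
$U = - \frac{26}{3}$ ($U = -9 + \frac{\frac{3 \left(1 + 0\right)}{0 + 3} \cdot 1}{3} = -9 + \frac{3 \cdot \frac{1}{3} \cdot 1 \cdot 1}{3} = -9 + \frac{1 \cdot 1}{3} = -9 + \frac{1}{3} \cdot 1 = -9 + \frac{1}{3} = - \frac{26}{3} \approx -8.6667$)
$E{\left(B,N \right)} = - \frac{26}{3}$
$- E{\left(W,31 \cdot 6 \cdot 6 \right)} = \left(-1\right) \left(- \frac{26}{3}\right) = \frac{26}{3}$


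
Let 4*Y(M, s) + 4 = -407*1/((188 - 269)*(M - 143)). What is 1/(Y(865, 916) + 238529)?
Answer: 233928/55798378391 ≈ 4.1924e-6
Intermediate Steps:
Y(M, s) = -1 - 407/(4*(11583 - 81*M)) (Y(M, s) = -1 + (-407*1/((188 - 269)*(M - 143)))/4 = -1 + (-407*(-1/(81*(-143 + M))))/4 = -1 + (-407/(11583 - 81*M))/4 = -1 - 407/(4*(11583 - 81*M)))
1/(Y(865, 916) + 238529) = 1/((46739/324 - 1*865)/(-143 + 865) + 238529) = 1/((46739/324 - 865)/722 + 238529) = 1/((1/722)*(-233521/324) + 238529) = 1/(-233521/233928 + 238529) = 1/(55798378391/233928) = 233928/55798378391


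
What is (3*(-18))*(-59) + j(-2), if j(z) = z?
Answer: 3184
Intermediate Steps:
(3*(-18))*(-59) + j(-2) = (3*(-18))*(-59) - 2 = -54*(-59) - 2 = 3186 - 2 = 3184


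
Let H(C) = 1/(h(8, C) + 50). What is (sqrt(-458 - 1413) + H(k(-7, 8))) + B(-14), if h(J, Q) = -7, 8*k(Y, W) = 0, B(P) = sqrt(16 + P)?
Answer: 1/43 + sqrt(2) + I*sqrt(1871) ≈ 1.4375 + 43.255*I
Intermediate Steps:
k(Y, W) = 0 (k(Y, W) = (1/8)*0 = 0)
H(C) = 1/43 (H(C) = 1/(-7 + 50) = 1/43)
(sqrt(-458 - 1413) + H(k(-7, 8))) + B(-14) = (sqrt(-458 - 1413) + 1/43) + sqrt(16 - 14) = (sqrt(-1871) + 1/43) + sqrt(2) = (I*sqrt(1871) + 1/43) + sqrt(2) = (1/43 + I*sqrt(1871)) + sqrt(2) = 1/43 + sqrt(2) + I*sqrt(1871)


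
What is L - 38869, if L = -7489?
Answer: -46358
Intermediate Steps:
L - 38869 = -7489 - 38869 = -46358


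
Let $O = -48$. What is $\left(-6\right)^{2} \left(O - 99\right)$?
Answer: $-5292$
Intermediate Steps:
$\left(-6\right)^{2} \left(O - 99\right) = \left(-6\right)^{2} \left(-48 - 99\right) = 36 \left(-147\right) = -5292$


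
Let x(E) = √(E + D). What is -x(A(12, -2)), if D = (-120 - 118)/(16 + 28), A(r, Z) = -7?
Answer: -I*√6006/22 ≈ -3.5227*I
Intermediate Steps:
D = -119/22 (D = -238/44 = -238*1/44 = -119/22 ≈ -5.4091)
x(E) = √(-119/22 + E) (x(E) = √(E - 119/22) = √(-119/22 + E))
-x(A(12, -2)) = -√(-2618 + 484*(-7))/22 = -√(-2618 - 3388)/22 = -√(-6006)/22 = -I*√6006/22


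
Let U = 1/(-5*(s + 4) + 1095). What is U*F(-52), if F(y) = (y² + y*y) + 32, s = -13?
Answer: 272/57 ≈ 4.7719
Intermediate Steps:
F(y) = 32 + 2*y² (F(y) = (y² + y²) + 32 = 2*y² + 32 = 32 + 2*y²)
U = 1/1140 (U = 1/(-5*(-13 + 4) + 1095) = 1/(-5*(-9) + 1095) = 1/(45 + 1095) = 1/1140 ≈ 0.00087719)
U*F(-52) = (32 + 2*(-52)²)/1140 = (32 + 2*2704)/1140 = (32 + 5408)/1140 = (1/1140)*5440 = 272/57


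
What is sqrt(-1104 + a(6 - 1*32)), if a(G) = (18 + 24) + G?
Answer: 8*I*sqrt(17) ≈ 32.985*I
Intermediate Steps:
a(G) = 42 + G
sqrt(-1104 + a(6 - 1*32)) = sqrt(-1104 + (42 + (6 - 1*32))) = sqrt(-1104 + (42 + (6 - 32))) = sqrt(-1104 + (42 - 26)) = sqrt(-1104 + 16) = sqrt(-1088) = 8*I*sqrt(17)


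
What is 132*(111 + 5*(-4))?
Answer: 12012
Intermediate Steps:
132*(111 + 5*(-4)) = 132*(111 - 20) = 132*91 = 12012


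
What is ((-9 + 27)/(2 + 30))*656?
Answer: 369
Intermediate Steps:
((-9 + 27)/(2 + 30))*656 = (18/32)*656 = (18*(1/32))*656 = (9/16)*656 = 369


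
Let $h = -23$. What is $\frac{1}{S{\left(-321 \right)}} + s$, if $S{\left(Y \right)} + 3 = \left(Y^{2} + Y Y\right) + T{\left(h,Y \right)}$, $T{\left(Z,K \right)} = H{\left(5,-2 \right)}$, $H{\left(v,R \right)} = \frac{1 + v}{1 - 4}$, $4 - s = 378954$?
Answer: $- \frac{78092879149}{206077} \approx -3.7895 \cdot 10^{5}$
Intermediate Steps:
$s = -378950$ ($s = 4 - 378954 = -378950$)
$H{\left(v,R \right)} = - \frac{1}{3} - \frac{v}{3}$ ($H{\left(v,R \right)} = \frac{1 + v}{-3} = \left(1 + v\right) \left(- \frac{1}{3}\right) = - \frac{1}{3} - \frac{v}{3}$)
$T{\left(Z,K \right)} = -2$ ($T{\left(Z,K \right)} = - \frac{1}{3} - \frac{5}{3} = -2$)
$S{\left(Y \right)} = -5 + 2 Y^{2}$ ($S{\left(Y \right)} = -3 - \left(2 - Y^{2} - Y Y\right) = -3 + \left(\left(Y^{2} + Y^{2}\right) - 2\right) = -3 + \left(2 Y^{2} - 2\right) = -3 + \left(-2 + 2 Y^{2}\right) = -5 + 2 Y^{2}$)
$\frac{1}{S{\left(-321 \right)}} + s = \frac{1}{-5 + 2 \left(-321\right)^{2}} - 378950 = \frac{1}{-5 + 2 \cdot 103041} - 378950 = \frac{1}{-5 + 206082} - 378950 = \frac{1}{206077} - 378950 = - \frac{78092879149}{206077}$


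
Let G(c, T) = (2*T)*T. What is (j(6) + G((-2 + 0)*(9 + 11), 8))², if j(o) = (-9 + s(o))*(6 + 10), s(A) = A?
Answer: 6400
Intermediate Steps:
G(c, T) = 2*T²
j(o) = -144 + 16*o (j(o) = (-9 + o)*(6 + 10) = (-9 + o)*16 = -144 + 16*o)
(j(6) + G((-2 + 0)*(9 + 11), 8))² = ((-144 + 16*6) + 2*8²)² = ((-144 + 96) + 2*64)² = (-48 + 128)² = 80² = 6400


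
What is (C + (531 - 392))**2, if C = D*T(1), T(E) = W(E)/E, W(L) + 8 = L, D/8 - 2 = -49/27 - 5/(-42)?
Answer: 10843849/729 ≈ 14875.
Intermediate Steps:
D = 460/189 (D = 16 + 8*(-49/27 - 5/(-42)) = 16 + 8*(-49*1/27 - 5*(-1/42)) = 16 + 8*(-49/27 + 5/42) = 16 + 8*(-641/378) = 16 - 2564/189 = 460/189 ≈ 2.4339)
W(L) = -8 + L
T(E) = (-8 + E)/E
C = -460/27 (C = 460*((-8 + 1)/1)/189 = 460*(1*(-7))/189 = (460/189)*(-7) = -460/27 ≈ -17.037)
(C + (531 - 392))**2 = (-460/27 + (531 - 392))**2 = (-460/27 + 139)**2 = (3293/27)**2 = 10843849/729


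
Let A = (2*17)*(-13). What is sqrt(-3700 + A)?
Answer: I*sqrt(4142) ≈ 64.358*I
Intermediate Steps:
A = -442 (A = 34*(-13) = -442)
sqrt(-3700 + A) = sqrt(-3700 - 442) = sqrt(-4142) = I*sqrt(4142)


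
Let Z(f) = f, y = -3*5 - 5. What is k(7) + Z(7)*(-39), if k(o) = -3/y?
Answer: -5457/20 ≈ -272.85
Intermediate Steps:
y = -20 (y = -15 - 5 = -20)
k(o) = 3/20 (k(o) = -3/(-20) = -3*(-1/20) = 3/20)
k(7) + Z(7)*(-39) = 3/20 + 7*(-39) = 3/20 - 273 = -5457/20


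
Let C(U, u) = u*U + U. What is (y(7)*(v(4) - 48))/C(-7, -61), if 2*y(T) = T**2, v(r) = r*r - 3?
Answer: -49/24 ≈ -2.0417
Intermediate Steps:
v(r) = -3 + r**2 (v(r) = r**2 - 3 = -3 + r**2)
y(T) = T**2/2
C(U, u) = U + U*u (C(U, u) = U*u + U = U + U*u)
(y(7)*(v(4) - 48))/C(-7, -61) = (((1/2)*7**2)*((-3 + 4**2) - 48))/((-7*(1 - 61))) = (((1/2)*49)*((-3 + 16) - 48))/((-7*(-60))) = (49*(13 - 48)/2)/420 = ((49/2)*(-35))*(1/420) = -1715/2*1/420 = -49/24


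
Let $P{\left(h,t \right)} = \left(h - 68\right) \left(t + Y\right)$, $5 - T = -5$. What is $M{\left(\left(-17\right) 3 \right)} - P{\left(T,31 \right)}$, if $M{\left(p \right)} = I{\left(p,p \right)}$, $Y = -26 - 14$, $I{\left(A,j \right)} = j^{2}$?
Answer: $2079$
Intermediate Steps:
$T = 10$ ($T = 5 - -5 = 5 + 5 = 10$)
$Y = -40$
$P{\left(h,t \right)} = \left(-68 + h\right) \left(-40 + t\right)$ ($P{\left(h,t \right)} = \left(h - 68\right) \left(t - 40\right) = \left(-68 + h\right) \left(-40 + t\right)$)
$M{\left(p \right)} = p^{2}$
$M{\left(\left(-17\right) 3 \right)} - P{\left(T,31 \right)} = \left(\left(-17\right) 3\right)^{2} - \left(2720 - 2108 - 400 + 10 \cdot 31\right) = \left(-51\right)^{2} - \left(2720 - 2108 - 400 + 310\right) = 2601 - 522 = 2079$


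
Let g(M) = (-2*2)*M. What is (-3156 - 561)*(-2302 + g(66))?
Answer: 9537822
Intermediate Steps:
g(M) = -4*M
(-3156 - 561)*(-2302 + g(66)) = (-3156 - 561)*(-2302 - 4*66) = -3717*(-2302 - 264) = -3717*(-2566) = 9537822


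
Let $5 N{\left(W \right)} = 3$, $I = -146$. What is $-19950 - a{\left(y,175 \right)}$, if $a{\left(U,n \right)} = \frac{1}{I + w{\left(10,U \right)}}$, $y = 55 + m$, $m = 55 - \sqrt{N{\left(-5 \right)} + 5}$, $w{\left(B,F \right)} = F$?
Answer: $- \frac{32179305}{1613} - \frac{\sqrt{35}}{3226} \approx -19950.0$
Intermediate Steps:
$N{\left(W \right)} = \frac{3}{5}$ ($N{\left(W \right)} = \frac{1}{5} \cdot 3 = \frac{3}{5}$)
$m = 55 - \frac{2 \sqrt{35}}{5}$ ($m = 55 - \sqrt{\frac{3}{5} + 5} = 55 - \sqrt{\frac{28}{5}} = 55 - \frac{2 \sqrt{35}}{5} \approx 52.634$)
$y = 110 - \frac{2 \sqrt{35}}{5}$ ($y = 55 + \left(55 - \frac{2 \sqrt{35}}{5}\right) = 110 - \frac{2 \sqrt{35}}{5} \approx 107.63$)
$a{\left(U,n \right)} = \frac{1}{-146 + U}$
$-19950 - a{\left(y,175 \right)} = -19950 - \frac{1}{-146 + \left(110 - \frac{2 \sqrt{35}}{5}\right)} = -19950 - \frac{1}{-36 - \frac{2 \sqrt{35}}{5}}$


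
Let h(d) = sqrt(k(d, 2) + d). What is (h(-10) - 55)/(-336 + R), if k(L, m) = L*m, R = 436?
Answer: -11/20 + I*sqrt(30)/100 ≈ -0.55 + 0.054772*I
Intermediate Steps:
h(d) = sqrt(3)*sqrt(d) (h(d) = sqrt(d*2 + d) = sqrt(2*d + d) = sqrt(3*d) = sqrt(3)*sqrt(d))
(h(-10) - 55)/(-336 + R) = (sqrt(3)*sqrt(-10) - 55)/(-336 + 436) = (sqrt(3)*(I*sqrt(10)) - 55)/100 = (I*sqrt(30) - 55)*(1/100) = (-55 + I*sqrt(30))*(1/100) = -11/20 + I*sqrt(30)/100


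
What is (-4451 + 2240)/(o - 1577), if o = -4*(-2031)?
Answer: -2211/6547 ≈ -0.33771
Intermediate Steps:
o = 8124
(-4451 + 2240)/(o - 1577) = (-4451 + 2240)/(8124 - 1577) = -2211/6547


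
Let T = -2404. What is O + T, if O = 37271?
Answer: 34867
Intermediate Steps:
O + T = 37271 - 2404 = 34867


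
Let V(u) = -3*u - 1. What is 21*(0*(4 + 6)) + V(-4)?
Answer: 11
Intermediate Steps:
V(u) = -1 - 3*u
21*(0*(4 + 6)) + V(-4) = 21*(0*(4 + 6)) + (-1 - 3*(-4)) = 21*(0*10) + (-1 + 12) = 21*0 + 11 = 0 + 11 = 11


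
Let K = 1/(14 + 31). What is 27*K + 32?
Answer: 163/5 ≈ 32.600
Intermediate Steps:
K = 1/45 ≈ 0.022222
27*K + 32 = 27*(1/45) + 32 = ⅗ + 32 = 163/5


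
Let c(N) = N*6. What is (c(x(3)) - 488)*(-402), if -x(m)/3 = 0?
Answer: 196176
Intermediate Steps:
x(m) = 0 (x(m) = -3*0 = 0)
c(N) = 6*N
(c(x(3)) - 488)*(-402) = (6*0 - 488)*(-402) = (0 - 488)*(-402) = -488*(-402) = 196176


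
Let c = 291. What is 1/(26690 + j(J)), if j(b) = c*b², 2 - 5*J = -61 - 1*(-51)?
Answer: 25/709154 ≈ 3.5253e-5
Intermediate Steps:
J = 12/5 (J = ⅖ - (-61 - 1*(-51))/5 = ⅖ - (-61 + 51)/5 = ⅖ - ⅕*(-10) = ⅖ + 2 = 12/5 ≈ 2.4000)
j(b) = 291*b²
1/(26690 + j(J)) = 1/(26690 + 291*(12/5)²) = 1/(26690 + 291*(144/25)) = 1/(26690 + 41904/25) = 1/(709154/25) = 25/709154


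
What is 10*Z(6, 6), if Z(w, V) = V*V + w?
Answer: 420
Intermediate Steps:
Z(w, V) = w + V² (Z(w, V) = V² + w = w + V²)
10*Z(6, 6) = 10*(6 + 6²) = 10*(6 + 36) = 10*42 = 420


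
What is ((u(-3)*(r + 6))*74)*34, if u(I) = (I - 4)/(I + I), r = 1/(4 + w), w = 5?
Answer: 484330/27 ≈ 17938.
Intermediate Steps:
r = ⅑ (r = 1/(4 + 5) = 1/9 = ⅑ ≈ 0.11111)
u(I) = (-4 + I)/(2*I) (u(I) = (-4 + I)/((2*I)) = (-4 + I)*(1/(2*I)) = (-4 + I)/(2*I))
((u(-3)*(r + 6))*74)*34 = ((((½)*(-4 - 3)/(-3))*(⅑ + 6))*74)*34 = ((((½)*(-⅓)*(-7))*(55/9))*74)*34 = (((7/6)*(55/9))*74)*34 = ((385/54)*74)*34 = (14245/27)*34 = 484330/27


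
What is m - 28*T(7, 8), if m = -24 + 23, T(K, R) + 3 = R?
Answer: -141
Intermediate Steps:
T(K, R) = -3 + R
m = -1
m - 28*T(7, 8) = -1 - 28*(-3 + 8) = -1 - 28*5 = -1 - 140 = -141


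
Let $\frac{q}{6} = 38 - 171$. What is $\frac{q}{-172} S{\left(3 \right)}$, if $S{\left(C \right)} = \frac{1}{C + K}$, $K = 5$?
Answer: $\frac{399}{688} \approx 0.57994$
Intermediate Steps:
$q = -798$ ($q = 6 \left(38 - 171\right) = 6 \left(-133\right) = -798$)
$S{\left(C \right)} = \frac{1}{5 + C}$ ($S{\left(C \right)} = \frac{1}{C + 5} = \frac{1}{5 + C}$)
$\frac{q}{-172} S{\left(3 \right)} = \frac{\left(-798\right) \frac{1}{-172}}{5 + 3} = \frac{\left(-798\right) \left(- \frac{1}{172}\right)}{8} = \frac{399}{86} \cdot \frac{1}{8} = \frac{399}{688}$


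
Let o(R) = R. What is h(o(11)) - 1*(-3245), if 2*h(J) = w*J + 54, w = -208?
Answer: 2128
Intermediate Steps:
h(J) = 27 - 104*J (h(J) = (-208*J + 54)/2 = (54 - 208*J)/2 = 27 - 104*J)
h(o(11)) - 1*(-3245) = (27 - 104*11) - 1*(-3245) = (27 - 1144) + 3245 = -1117 + 3245 = 2128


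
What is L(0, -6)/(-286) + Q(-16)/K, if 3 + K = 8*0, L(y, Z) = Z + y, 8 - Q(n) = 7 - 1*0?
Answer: -134/429 ≈ -0.31235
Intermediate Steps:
Q(n) = 1 (Q(n) = 8 - (7 - 1*0) = 8 - (7 + 0) = 8 - 1*7 = 8 - 7 = 1)
K = -3 (K = -3 + 8*0 = -3 + 0 = -3)
L(0, -6)/(-286) + Q(-16)/K = (-6 + 0)/(-286) + 1/(-3) = -6*(-1/286) + 1*(-⅓) = 3/143 - ⅓ = -134/429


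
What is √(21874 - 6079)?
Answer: 9*√195 ≈ 125.68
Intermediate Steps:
√(21874 - 6079) = √15795 = 9*√195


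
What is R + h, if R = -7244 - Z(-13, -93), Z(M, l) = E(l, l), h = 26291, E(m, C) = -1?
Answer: 19048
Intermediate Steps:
Z(M, l) = -1
R = -7243 (R = -7244 - 1*(-1) = -7244 + 1 = -7243)
R + h = -7243 + 26291 = 19048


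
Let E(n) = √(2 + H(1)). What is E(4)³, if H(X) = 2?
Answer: 8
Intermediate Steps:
E(n) = 2 (E(n) = √(2 + 2) = √4 = 2)
E(4)³ = 2³ = 8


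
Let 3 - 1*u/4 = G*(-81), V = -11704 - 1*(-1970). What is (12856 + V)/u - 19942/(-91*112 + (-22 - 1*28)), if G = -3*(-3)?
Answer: 7530475/2499048 ≈ 3.0133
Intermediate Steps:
G = 9
V = -9734 (V = -11704 + 1970 = -9734)
u = 2928 (u = 12 - 36*(-81) = 12 - 4*(-729) = 12 + 2916 = 2928)
(12856 + V)/u - 19942/(-91*112 + (-22 - 1*28)) = (12856 - 9734)/2928 - 19942/(-91*112 + (-22 - 1*28)) = 3122*(1/2928) - 19942/(-10192 + (-22 - 28)) = 1561/1464 - 19942/(-10192 - 50) = 1561/1464 - 19942/(-10242) = 1561/1464 - 19942*(-1/10242) = 1561/1464 + 9971/5121 = 7530475/2499048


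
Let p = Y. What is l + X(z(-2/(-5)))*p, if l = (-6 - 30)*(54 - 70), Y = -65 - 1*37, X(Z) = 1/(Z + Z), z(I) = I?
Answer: 897/2 ≈ 448.50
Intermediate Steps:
X(Z) = 1/(2*Z)
Y = -102 (Y = -65 - 37 = -102)
p = -102
l = 576 (l = -36*(-16) = 576)
l + X(z(-2/(-5)))*p = 576 + (1/(2*((-2/(-5)))))*(-102) = 576 + (1/(2*((-2*(-⅕)))))*(-102) = 576 + (1/(2*(⅖)))*(-102) = 576 + ((½)*(5/2))*(-102) = 576 + (5/4)*(-102) = 576 - 255/2 = 897/2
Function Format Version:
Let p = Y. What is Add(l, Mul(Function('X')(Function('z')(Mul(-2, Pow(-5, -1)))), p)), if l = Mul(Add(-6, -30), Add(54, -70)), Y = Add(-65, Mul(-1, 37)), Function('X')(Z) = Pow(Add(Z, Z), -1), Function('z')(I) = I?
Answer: Rational(897, 2) ≈ 448.50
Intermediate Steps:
Function('X')(Z) = Mul(Rational(1, 2), Pow(Z, -1)) (Function('X')(Z) = Pow(Mul(2, Z), -1) = Mul(Rational(1, 2), Pow(Z, -1)))
Y = -102 (Y = Add(-65, -37) = -102)
p = -102
l = 576 (l = Mul(-36, -16) = 576)
Add(l, Mul(Function('X')(Function('z')(Mul(-2, Pow(-5, -1)))), p)) = Add(576, Mul(Mul(Rational(1, 2), Pow(Mul(-2, Pow(-5, -1)), -1)), -102)) = Add(576, Mul(Mul(Rational(1, 2), Pow(Mul(-2, Rational(-1, 5)), -1)), -102)) = Add(576, Mul(Mul(Rational(1, 2), Pow(Rational(2, 5), -1)), -102)) = Add(576, Mul(Mul(Rational(1, 2), Rational(5, 2)), -102)) = Add(576, Mul(Rational(5, 4), -102)) = Add(576, Rational(-255, 2)) = Rational(897, 2)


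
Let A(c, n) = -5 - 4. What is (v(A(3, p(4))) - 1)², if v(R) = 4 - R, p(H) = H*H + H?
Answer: 144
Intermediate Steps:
p(H) = H + H² (p(H) = H² + H = H + H²)
A(c, n) = -9
(v(A(3, p(4))) - 1)² = ((4 - 1*(-9)) - 1)² = ((4 + 9) - 1)² = (13 - 1)² = 12² = 144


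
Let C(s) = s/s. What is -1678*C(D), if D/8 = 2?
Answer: -1678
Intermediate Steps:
D = 16 (D = 8*2 = 16)
C(s) = 1
-1678*C(D) = -1678*1 = -1678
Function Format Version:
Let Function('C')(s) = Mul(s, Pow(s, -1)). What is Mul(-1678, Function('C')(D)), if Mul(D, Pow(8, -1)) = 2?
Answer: -1678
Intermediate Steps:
D = 16 (D = Mul(8, 2) = 16)
Function('C')(s) = 1
Mul(-1678, Function('C')(D)) = Mul(-1678, 1) = -1678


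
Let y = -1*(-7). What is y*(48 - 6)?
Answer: 294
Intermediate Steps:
y = 7
y*(48 - 6) = 7*(48 - 6) = 7*42 = 294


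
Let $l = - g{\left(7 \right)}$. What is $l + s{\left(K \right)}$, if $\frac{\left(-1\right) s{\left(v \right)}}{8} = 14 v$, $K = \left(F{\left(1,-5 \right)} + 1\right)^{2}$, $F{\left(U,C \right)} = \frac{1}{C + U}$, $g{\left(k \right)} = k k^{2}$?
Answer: $-406$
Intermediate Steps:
$g{\left(k \right)} = k^{3}$
$K = \frac{9}{16}$ ($K = \left(\frac{1}{-5 + 1} + 1\right)^{2} = \left(\frac{1}{-4} + 1\right)^{2} = \left(- \frac{1}{4} + 1\right)^{2} = \left(\frac{3}{4}\right)^{2} = \frac{9}{16} \approx 0.5625$)
$l = -343$ ($l = - 7^{3} = \left(-1\right) 343 = -343$)
$s{\left(v \right)} = - 112 v$ ($s{\left(v \right)} = - 8 \cdot 14 v = - 112 v$)
$l + s{\left(K \right)} = -343 - 63 = -406$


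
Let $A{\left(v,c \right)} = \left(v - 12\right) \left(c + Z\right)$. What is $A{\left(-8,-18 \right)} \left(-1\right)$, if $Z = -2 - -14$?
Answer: $-120$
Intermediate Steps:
$Z = 12$ ($Z = -2 + 14 = 12$)
$A{\left(v,c \right)} = \left(-12 + v\right) \left(12 + c\right)$ ($A{\left(v,c \right)} = \left(v - 12\right) \left(c + 12\right) = \left(-12 + v\right) \left(12 + c\right)$)
$A{\left(-8,-18 \right)} \left(-1\right) = \left(-144 - -216 + 12 \left(-8\right) - -144\right) \left(-1\right) = \left(-144 + 216 - 96 + 144\right) \left(-1\right) = 120 \left(-1\right) = -120$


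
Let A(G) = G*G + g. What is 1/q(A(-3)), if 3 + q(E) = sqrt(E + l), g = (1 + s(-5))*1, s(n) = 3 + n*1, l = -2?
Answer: -1 - sqrt(6)/3 ≈ -1.8165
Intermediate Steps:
s(n) = 3 + n
g = -1 (g = (1 + (3 - 5))*1 = (1 - 2)*1 = -1*1 = -1)
A(G) = -1 + G**2 (A(G) = G*G - 1 = G**2 - 1 = -1 + G**2)
q(E) = -3 + sqrt(-2 + E) (q(E) = -3 + sqrt(E - 2) = -3 + sqrt(-2 + E))
1/q(A(-3)) = 1/(-3 + sqrt(-2 + (-1 + (-3)**2))) = 1/(-3 + sqrt(-2 + (-1 + 9))) = 1/(-3 + sqrt(-2 + 8)) = 1/(-3 + sqrt(6))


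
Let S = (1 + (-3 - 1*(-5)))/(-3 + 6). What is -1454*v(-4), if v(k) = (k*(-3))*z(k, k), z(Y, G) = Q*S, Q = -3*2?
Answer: 104688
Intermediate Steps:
Q = -6
S = 1 (S = (1 + (-3 + 5))/3 = (1 + 2)*(⅓) = 3*(⅓) = 1)
z(Y, G) = -6 (z(Y, G) = -6*1 = -6)
v(k) = 18*k (v(k) = (k*(-3))*(-6) = -3*k*(-6) = 18*k)
-1454*v(-4) = -26172*(-4) = -1454*(-72) = 104688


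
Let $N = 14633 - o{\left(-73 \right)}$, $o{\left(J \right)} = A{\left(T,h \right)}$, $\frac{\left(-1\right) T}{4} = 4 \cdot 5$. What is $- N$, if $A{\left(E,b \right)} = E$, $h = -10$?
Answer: $-14713$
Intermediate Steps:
$T = -80$ ($T = - 4 \cdot 4 \cdot 5 = \left(-4\right) 20 = -80$)
$o{\left(J \right)} = -80$
$N = 14713$ ($N = 14633 - -80 = 14633 + 80 = 14713$)
$- N = \left(-1\right) 14713 = -14713$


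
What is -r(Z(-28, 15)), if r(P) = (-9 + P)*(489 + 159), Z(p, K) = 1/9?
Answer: 5760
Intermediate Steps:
Z(p, K) = ⅑
r(P) = -5832 + 648*P (r(P) = (-9 + P)*648 = -5832 + 648*P)
-r(Z(-28, 15)) = -(-5832 + 648*(⅑)) = -(-5832 + 72) = -1*(-5760) = 5760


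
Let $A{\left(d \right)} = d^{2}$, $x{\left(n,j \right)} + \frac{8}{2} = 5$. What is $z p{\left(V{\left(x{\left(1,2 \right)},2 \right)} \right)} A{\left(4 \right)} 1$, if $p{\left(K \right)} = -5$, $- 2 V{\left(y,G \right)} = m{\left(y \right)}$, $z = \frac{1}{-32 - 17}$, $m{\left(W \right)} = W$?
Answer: $\frac{80}{49} \approx 1.6327$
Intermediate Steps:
$z = - \frac{1}{49}$ ($z = \frac{1}{-49} = - \frac{1}{49} \approx -0.020408$)
$x{\left(n,j \right)} = 1$ ($x{\left(n,j \right)} = -4 + 5 = 1$)
$V{\left(y,G \right)} = - \frac{y}{2}$
$z p{\left(V{\left(x{\left(1,2 \right)},2 \right)} \right)} A{\left(4 \right)} 1 = - \frac{- 5 \cdot 4^{2} \cdot 1}{49} = - \frac{\left(-5\right) 16 \cdot 1}{49} = - \frac{\left(-80\right) 1}{49} = \left(- \frac{1}{49}\right) \left(-80\right) = \frac{80}{49}$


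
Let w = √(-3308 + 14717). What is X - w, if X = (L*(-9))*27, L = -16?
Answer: 3888 - √11409 ≈ 3781.2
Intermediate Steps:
w = √11409 ≈ 106.81
X = 3888 (X = -16*(-9)*27 = 144*27 = 3888)
X - w = 3888 - √11409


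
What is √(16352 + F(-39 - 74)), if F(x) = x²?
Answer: √29121 ≈ 170.65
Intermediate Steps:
√(16352 + F(-39 - 74)) = √(16352 + (-39 - 74)²) = √(16352 + (-113)²) = √(16352 + 12769) = √29121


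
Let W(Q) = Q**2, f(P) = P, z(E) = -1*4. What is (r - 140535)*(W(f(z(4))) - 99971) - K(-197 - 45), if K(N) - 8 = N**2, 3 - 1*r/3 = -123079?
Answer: -22860866577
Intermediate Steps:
z(E) = -4
r = 369246 (r = 9 - 3*(-123079) = 9 + 369237 = 369246)
K(N) = 8 + N**2
(r - 140535)*(W(f(z(4))) - 99971) - K(-197 - 45) = (369246 - 140535)*((-4)**2 - 99971) - (8 + (-197 - 45)**2) = 228711*(16 - 99971) - (8 + (-242)**2) = 228711*(-99955) - (8 + 58564) = -22860808005 - 1*58572 = -22860808005 - 58572 = -22860866577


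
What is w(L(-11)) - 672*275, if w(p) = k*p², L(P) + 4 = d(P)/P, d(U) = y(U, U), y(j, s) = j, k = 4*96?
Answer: -181344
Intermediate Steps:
k = 384
d(U) = U
L(P) = -3 (L(P) = -4 + P/P = -4 + 1 = -3)
w(p) = 384*p²
w(L(-11)) - 672*275 = 384*(-3)² - 672*275 = 384*9 - 1*184800 = 3456 - 184800 = -181344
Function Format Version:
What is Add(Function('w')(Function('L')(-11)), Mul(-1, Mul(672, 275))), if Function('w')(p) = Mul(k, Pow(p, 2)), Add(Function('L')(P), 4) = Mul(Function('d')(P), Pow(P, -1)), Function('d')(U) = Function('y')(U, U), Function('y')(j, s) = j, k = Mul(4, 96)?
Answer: -181344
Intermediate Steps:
k = 384
Function('d')(U) = U
Function('L')(P) = -3 (Function('L')(P) = Add(-4, Mul(P, Pow(P, -1))) = Add(-4, 1) = -3)
Function('w')(p) = Mul(384, Pow(p, 2))
Add(Function('w')(Function('L')(-11)), Mul(-1, Mul(672, 275))) = Add(Mul(384, Pow(-3, 2)), Mul(-1, Mul(672, 275))) = Add(Mul(384, 9), Mul(-1, 184800)) = Add(3456, -184800) = -181344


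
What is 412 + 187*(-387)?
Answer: -71957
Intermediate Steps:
412 + 187*(-387) = 412 - 72369 = -71957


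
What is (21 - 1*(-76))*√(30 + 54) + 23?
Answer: 23 + 194*√21 ≈ 912.02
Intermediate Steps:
(21 - 1*(-76))*√(30 + 54) + 23 = (21 + 76)*√84 + 23 = 97*(2*√21) + 23 = 194*√21 + 23 = 23 + 194*√21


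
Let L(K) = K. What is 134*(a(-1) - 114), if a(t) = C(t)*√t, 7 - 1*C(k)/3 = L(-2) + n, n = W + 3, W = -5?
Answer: -15276 + 4422*I ≈ -15276.0 + 4422.0*I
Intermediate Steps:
n = -2 (n = -5 + 3 = -2)
C(k) = 33 (C(k) = 21 - 3*(-2 - 2) = 21 - 3*(-4) = 21 + 12 = 33)
a(t) = 33*√t
134*(a(-1) - 114) = 134*(33*√(-1) - 114) = 134*(33*I - 114) = 134*(-114 + 33*I) = -15276 + 4422*I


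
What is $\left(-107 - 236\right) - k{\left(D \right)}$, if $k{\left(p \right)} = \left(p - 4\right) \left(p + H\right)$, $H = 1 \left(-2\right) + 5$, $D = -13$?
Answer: $-513$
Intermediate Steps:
$H = 3$ ($H = -2 + 5 = 3$)
$k{\left(p \right)} = \left(-4 + p\right) \left(3 + p\right)$ ($k{\left(p \right)} = \left(p - 4\right) \left(p + 3\right) = \left(-4 + p\right) \left(3 + p\right)$)
$\left(-107 - 236\right) - k{\left(D \right)} = \left(-107 - 236\right) - \left(-12 + \left(-13\right)^{2} - -13\right) = \left(-107 - 236\right) - \left(-12 + 169 + 13\right) = -343 - 170 = -513$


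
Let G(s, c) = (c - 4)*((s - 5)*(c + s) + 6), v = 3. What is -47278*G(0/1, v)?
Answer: -425502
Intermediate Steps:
G(s, c) = (-4 + c)*(6 + (-5 + s)*(c + s)) (G(s, c) = (-4 + c)*((-5 + s)*(c + s) + 6) = (-4 + c)*(6 + (-5 + s)*(c + s)))
-47278*G(0/1, v) = -47278*(-24 - 5*3² - 4*(0/1)² + 20*(0/1) + 26*3 + 3*(0/1)² + (0/1)*3² - 9*3*0/1) = -47278*(-24 - 5*9 - 4*(0*1)² + 20*(0*1) + 78 + 3*(0*1)² + (0*1)*9 - 9*3*0*1) = -47278*(-24 - 45 - 4*0² + 20*0 + 78 + 3*0² + 0*9 - 9*3*0) = -47278*(-24 - 45 - 4*0 + 0 + 78 + 3*0 + 0 + 0) = -47278*(-24 - 45 + 0 + 0 + 78 + 0 + 0 + 0) = -47278*9 = -425502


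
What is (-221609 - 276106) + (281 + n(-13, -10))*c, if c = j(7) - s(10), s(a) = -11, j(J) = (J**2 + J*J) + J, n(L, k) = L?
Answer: -466627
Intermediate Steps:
j(J) = J + 2*J**2 (j(J) = (J**2 + J**2) + J = 2*J**2 + J = J + 2*J**2)
c = 116 (c = 7*(1 + 2*7) - 1*(-11) = 7*(1 + 14) + 11 = 7*15 + 11 = 105 + 11 = 116)
(-221609 - 276106) + (281 + n(-13, -10))*c = (-221609 - 276106) + (281 - 13)*116 = -497715 + 268*116 = -497715 + 31088 = -466627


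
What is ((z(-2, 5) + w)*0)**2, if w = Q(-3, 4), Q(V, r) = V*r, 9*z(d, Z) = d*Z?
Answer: 0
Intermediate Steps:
z(d, Z) = Z*d/9 (z(d, Z) = (d*Z)/9 = (Z*d)/9 = Z*d/9)
w = -12 (w = -3*4 = -12)
((z(-2, 5) + w)*0)**2 = (((1/9)*5*(-2) - 12)*0)**2 = ((-10/9 - 12)*0)**2 = (-118/9*0)**2 = 0**2 = 0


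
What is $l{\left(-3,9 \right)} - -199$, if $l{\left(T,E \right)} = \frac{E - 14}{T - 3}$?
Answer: $\frac{1199}{6} \approx 199.83$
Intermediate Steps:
$l{\left(T,E \right)} = \frac{-14 + E}{-3 + T}$
$l{\left(-3,9 \right)} - -199 = \frac{-14 + 9}{-3 - 3} - -199 = \frac{1}{-6} \left(-5\right) + 199 = \left(- \frac{1}{6}\right) \left(-5\right) + 199 = \frac{5}{6} + 199 = \frac{1199}{6}$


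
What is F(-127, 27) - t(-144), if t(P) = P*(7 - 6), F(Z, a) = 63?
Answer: 207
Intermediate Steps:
t(P) = P (t(P) = P*1 = P)
F(-127, 27) - t(-144) = 63 - 1*(-144) = 63 + 144 = 207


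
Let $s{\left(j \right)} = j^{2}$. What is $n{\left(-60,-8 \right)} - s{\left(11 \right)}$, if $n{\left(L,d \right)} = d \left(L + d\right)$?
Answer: $423$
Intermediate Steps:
$n{\left(-60,-8 \right)} - s{\left(11 \right)} = - 8 \left(-60 - 8\right) - 11^{2} = \left(-8\right) \left(-68\right) - 121 = 544 - 121 = 423$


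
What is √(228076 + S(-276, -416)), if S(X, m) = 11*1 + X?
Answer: √227811 ≈ 477.30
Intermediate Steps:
S(X, m) = 11 + X
√(228076 + S(-276, -416)) = √(228076 + (11 - 276)) = √(228076 - 265) = √227811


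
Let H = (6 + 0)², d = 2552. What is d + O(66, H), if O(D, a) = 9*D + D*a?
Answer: 5522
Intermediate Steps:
H = 36 (H = 6² = 36)
d + O(66, H) = 2552 + 66*(9 + 36) = 2552 + 66*45 = 2552 + 2970 = 5522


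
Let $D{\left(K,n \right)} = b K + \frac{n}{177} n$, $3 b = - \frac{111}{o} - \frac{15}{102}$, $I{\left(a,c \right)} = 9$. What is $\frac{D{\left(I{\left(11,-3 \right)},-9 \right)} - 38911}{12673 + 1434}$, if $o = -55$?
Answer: $- \frac{4292380817}{1556425310} \approx -2.7578$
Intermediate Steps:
$b = \frac{3499}{5610}$ ($b = \frac{- \frac{111}{-55} - \frac{15}{102}}{3} = \frac{\left(-111\right) \left(- \frac{1}{55}\right) - \frac{5}{34}}{3} = \frac{\frac{111}{55} - \frac{5}{34}}{3} = \frac{1}{3} \cdot \frac{3499}{1870} = \frac{3499}{5610} \approx 0.62371$)
$D{\left(K,n \right)} = \frac{n^{2}}{177} + \frac{3499 K}{5610}$ ($D{\left(K,n \right)} = \frac{3499 K}{5610} + \frac{n}{177} n = \frac{3499 K}{5610} + \frac{n^{2}}{177} = \frac{n^{2}}{177} + \frac{3499 K}{5610}$)
$\frac{D{\left(I{\left(11,-3 \right)},-9 \right)} - 38911}{12673 + 1434} = \frac{\left(\frac{\left(-9\right)^{2}}{177} + \frac{3499}{5610} \cdot 9\right) - 38911}{12673 + 1434} = \frac{\left(\frac{1}{177} \cdot 81 + \frac{10497}{1870}\right) - 38911}{14107} = \left(\left(\frac{27}{59} + \frac{10497}{1870}\right) - 38911\right) \frac{1}{14107} = \left(\frac{669813}{110330} - 38911\right) \frac{1}{14107} = \left(- \frac{4292380817}{110330}\right) \frac{1}{14107} = - \frac{4292380817}{1556425310}$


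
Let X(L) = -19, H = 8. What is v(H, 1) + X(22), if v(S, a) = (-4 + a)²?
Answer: -10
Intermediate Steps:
v(H, 1) + X(22) = (-4 + 1)² - 19 = (-3)² - 19 = 9 - 19 = -10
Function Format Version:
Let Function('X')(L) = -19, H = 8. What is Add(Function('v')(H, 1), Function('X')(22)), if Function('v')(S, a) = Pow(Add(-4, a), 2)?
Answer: -10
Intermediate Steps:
Add(Function('v')(H, 1), Function('X')(22)) = Add(Pow(Add(-4, 1), 2), -19) = Add(Pow(-3, 2), -19) = Add(9, -19) = -10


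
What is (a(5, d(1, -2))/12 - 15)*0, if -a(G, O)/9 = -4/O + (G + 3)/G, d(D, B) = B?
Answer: 0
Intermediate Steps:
a(G, O) = 36/O - 9*(3 + G)/G (a(G, O) = -9*(-4/O + (G + 3)/G) = -9*(-4/O + (3 + G)/G) = 36/O - 9*(3 + G)/G)
(a(5, d(1, -2))/12 - 15)*0 = ((-9 - 27/5 + 36/(-2))/12 - 15)*0 = ((-9 - 27*⅕ + 36*(-½))*(1/12) - 15)*0 = ((-9 - 27/5 - 18)*(1/12) - 15)*0 = (-162/5*1/12 - 15)*0 = (-27/10 - 15)*0 = -177/10*0 = 0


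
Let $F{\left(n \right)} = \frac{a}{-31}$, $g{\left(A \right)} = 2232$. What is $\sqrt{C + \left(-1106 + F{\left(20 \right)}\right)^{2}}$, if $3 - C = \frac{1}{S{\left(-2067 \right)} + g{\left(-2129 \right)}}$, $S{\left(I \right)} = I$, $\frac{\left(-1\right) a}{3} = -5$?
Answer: $\frac{\sqrt{32031886243335}}{5115} \approx 1106.5$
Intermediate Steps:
$a = 15$ ($a = \left(-3\right) \left(-5\right) = 15$)
$F{\left(n \right)} = - \frac{15}{31}$ ($F{\left(n \right)} = \frac{15}{-31} = 15 \left(- \frac{1}{31}\right) = - \frac{15}{31}$)
$C = \frac{494}{165}$ ($C = 3 - \frac{1}{-2067 + 2232} = 3 - \frac{1}{165} = \frac{494}{165} \approx 2.9939$)
$\sqrt{C + \left(-1106 + F{\left(20 \right)}\right)^{2}} = \sqrt{\frac{494}{165} + \left(-1106 - \frac{15}{31}\right)^{2}} = \sqrt{\frac{494}{165} + \left(- \frac{34301}{31}\right)^{2}} = \sqrt{\frac{494}{165} + \frac{1176558601}{961}} = \sqrt{\frac{194132643899}{158565}} = \frac{\sqrt{32031886243335}}{5115}$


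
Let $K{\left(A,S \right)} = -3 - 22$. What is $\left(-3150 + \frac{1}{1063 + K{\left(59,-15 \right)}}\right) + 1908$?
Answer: $- \frac{1289195}{1038} \approx -1242.0$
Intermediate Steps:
$K{\left(A,S \right)} = -25$
$\left(-3150 + \frac{1}{1063 + K{\left(59,-15 \right)}}\right) + 1908 = \left(-3150 + \frac{1}{1063 - 25}\right) + 1908 = \left(-3150 + \frac{1}{1038}\right) + 1908 = - \frac{3269699}{1038} + 1908 = - \frac{1289195}{1038}$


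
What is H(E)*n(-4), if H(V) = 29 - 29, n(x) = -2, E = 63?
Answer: 0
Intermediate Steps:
H(V) = 0
H(E)*n(-4) = 0*(-2) = 0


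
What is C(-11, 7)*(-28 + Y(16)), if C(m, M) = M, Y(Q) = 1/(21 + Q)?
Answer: -7245/37 ≈ -195.81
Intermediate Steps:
C(-11, 7)*(-28 + Y(16)) = 7*(-28 + 1/(21 + 16)) = 7*(-28 + 1/37) = 7*(-1035/37) = -7245/37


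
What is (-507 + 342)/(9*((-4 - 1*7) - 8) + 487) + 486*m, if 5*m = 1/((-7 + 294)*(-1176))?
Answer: -5804187/11109770 ≈ -0.52244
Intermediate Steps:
m = -1/1687560 (m = (1/((-7 + 294)*(-1176)))/5 = (-1/1176/287)/5 = ((1/287)*(-1/1176))/5 = (1/5)*(-1/337512) = -1/1687560 ≈ -5.9257e-7)
(-507 + 342)/(9*((-4 - 1*7) - 8) + 487) + 486*m = (-507 + 342)/(9*((-4 - 1*7) - 8) + 487) + 486*(-1/1687560) = -165/(9*((-4 - 7) - 8) + 487) - 81/281260 = -165/(9*(-11 - 8) + 487) - 81/281260 = -165/(9*(-19) + 487) - 81/281260 = -165/(-171 + 487) - 81/281260 = -165/316 - 81/281260 = -5804187/11109770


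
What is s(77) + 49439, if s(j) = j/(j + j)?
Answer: 98879/2 ≈ 49440.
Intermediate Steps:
s(j) = 1/2 (s(j) = j/((2*j)) = j*(1/(2*j)) = 1/2)
s(77) + 49439 = 1/2 + 49439 = 98879/2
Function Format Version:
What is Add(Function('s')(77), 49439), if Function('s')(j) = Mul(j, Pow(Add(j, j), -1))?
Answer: Rational(98879, 2) ≈ 49440.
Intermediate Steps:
Function('s')(j) = Rational(1, 2) (Function('s')(j) = Mul(j, Pow(Mul(2, j), -1)) = Mul(j, Mul(Rational(1, 2), Pow(j, -1))) = Rational(1, 2))
Add(Function('s')(77), 49439) = Add(Rational(1, 2), 49439) = Rational(98879, 2)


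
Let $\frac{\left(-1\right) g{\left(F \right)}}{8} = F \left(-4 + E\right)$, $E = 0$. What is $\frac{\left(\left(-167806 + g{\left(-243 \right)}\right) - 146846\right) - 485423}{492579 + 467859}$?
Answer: $- \frac{807851}{960438} \approx -0.84113$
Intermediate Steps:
$g{\left(F \right)} = 32 F$ ($g{\left(F \right)} = - 8 F \left(-4 + 0\right) = - 8 F \left(-4\right) = - 8 \left(- 4 F\right) = 32 F$)
$\frac{\left(\left(-167806 + g{\left(-243 \right)}\right) - 146846\right) - 485423}{492579 + 467859} = \frac{\left(\left(-167806 + 32 \left(-243\right)\right) - 146846\right) - 485423}{492579 + 467859} = \frac{\left(\left(-167806 - 7776\right) - 146846\right) - 485423}{960438} = \left(\left(-175582 - 146846\right) - 485423\right) \frac{1}{960438} = \left(-322428 - 485423\right) \frac{1}{960438} = \left(-807851\right) \frac{1}{960438} = - \frac{807851}{960438}$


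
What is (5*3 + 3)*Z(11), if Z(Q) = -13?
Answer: -234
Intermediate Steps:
(5*3 + 3)*Z(11) = (5*3 + 3)*(-13) = (15 + 3)*(-13) = 18*(-13) = -234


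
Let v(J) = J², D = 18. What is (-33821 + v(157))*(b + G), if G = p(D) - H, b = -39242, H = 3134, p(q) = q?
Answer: 388507576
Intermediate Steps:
G = -3116 (G = 18 - 1*3134 = 18 - 3134 = -3116)
(-33821 + v(157))*(b + G) = (-33821 + 157²)*(-39242 - 3116) = (-33821 + 24649)*(-42358) = -9172*(-42358) = 388507576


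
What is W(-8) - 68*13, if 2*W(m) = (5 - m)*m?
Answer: -936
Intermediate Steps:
W(m) = m*(5 - m)/2 (W(m) = ((5 - m)*m)/2 = (m*(5 - m))/2 = m*(5 - m)/2)
W(-8) - 68*13 = (½)*(-8)*(5 - 1*(-8)) - 68*13 = (½)*(-8)*(5 + 8) - 884 = (½)*(-8)*13 - 884 = -52 - 884 = -936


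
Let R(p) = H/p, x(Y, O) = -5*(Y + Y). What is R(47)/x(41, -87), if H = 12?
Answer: -6/9635 ≈ -0.00062273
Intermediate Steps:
x(Y, O) = -10*Y
R(p) = 12/p
R(47)/x(41, -87) = (12/47)/((-10*41)) = (12*(1/47))/(-410) = (12/47)*(-1/410) = -6/9635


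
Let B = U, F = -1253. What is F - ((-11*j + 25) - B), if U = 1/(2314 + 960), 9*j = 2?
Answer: -37585511/29466 ≈ -1275.6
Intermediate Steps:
j = 2/9 (j = (1/9)*2 = 2/9 ≈ 0.22222)
U = 1/3274 ≈ 0.00030544
B = 1/3274 ≈ 0.00030544
F - ((-11*j + 25) - B) = -1253 - ((-11*2/9 + 25) - 1*1/3274) = -1253 - ((-22/9 + 25) - 1/3274) = -1253 - (203/9 - 1/3274) = -1253 - 1*664613/29466 = -1253 - 664613/29466 = -37585511/29466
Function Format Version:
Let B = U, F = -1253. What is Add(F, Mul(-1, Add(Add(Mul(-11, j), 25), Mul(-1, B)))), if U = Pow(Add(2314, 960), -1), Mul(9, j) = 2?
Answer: Rational(-37585511, 29466) ≈ -1275.6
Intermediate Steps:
j = Rational(2, 9) (j = Mul(Rational(1, 9), 2) = Rational(2, 9) ≈ 0.22222)
U = Rational(1, 3274) (U = Pow(3274, -1) = Rational(1, 3274) ≈ 0.00030544)
B = Rational(1, 3274) ≈ 0.00030544
Add(F, Mul(-1, Add(Add(Mul(-11, j), 25), Mul(-1, B)))) = Add(-1253, Mul(-1, Add(Add(Mul(-11, Rational(2, 9)), 25), Mul(-1, Rational(1, 3274))))) = Add(-1253, Mul(-1, Add(Add(Rational(-22, 9), 25), Rational(-1, 3274)))) = Add(-1253, Mul(-1, Add(Rational(203, 9), Rational(-1, 3274)))) = Add(-1253, Mul(-1, Rational(664613, 29466))) = Add(-1253, Rational(-664613, 29466)) = Rational(-37585511, 29466)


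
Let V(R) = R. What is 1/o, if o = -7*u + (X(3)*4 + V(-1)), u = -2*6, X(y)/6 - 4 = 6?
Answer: 1/323 ≈ 0.0030960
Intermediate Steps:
X(y) = 60 (X(y) = 24 + 6*6 = 24 + 36 = 60)
u = -12
o = 323 (o = -7*(-12) + (60*4 - 1) = 84 + (240 - 1) = 84 + 239 = 323)
1/o = 1/323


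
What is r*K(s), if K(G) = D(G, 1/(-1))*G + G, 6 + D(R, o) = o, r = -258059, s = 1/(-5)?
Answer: -1548354/5 ≈ -3.0967e+5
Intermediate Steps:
s = -⅕ ≈ -0.20000
D(R, o) = -6 + o
K(G) = -6*G (K(G) = (-6 + 1/(-1))*G + G = (-6 - 1)*G + G = -7*G + G = -6*G)
r*K(s) = -(-1548354)*(-1)/5 = -258059*6/5 = -1548354/5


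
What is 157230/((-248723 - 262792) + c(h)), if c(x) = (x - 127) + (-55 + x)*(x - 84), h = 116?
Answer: -26205/84929 ≈ -0.30855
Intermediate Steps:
c(x) = -127 + x + (-84 + x)*(-55 + x) (c(x) = (-127 + x) + (-55 + x)*(-84 + x) = (-127 + x) + (-84 + x)*(-55 + x) = -127 + x + (-84 + x)*(-55 + x))
157230/((-248723 - 262792) + c(h)) = 157230/((-248723 - 262792) + (4493 + 116² - 138*116)) = 157230/(-511515 + (4493 + 13456 - 16008)) = 157230/(-511515 + 1941) = 157230/(-509574) = 157230*(-1/509574) = -26205/84929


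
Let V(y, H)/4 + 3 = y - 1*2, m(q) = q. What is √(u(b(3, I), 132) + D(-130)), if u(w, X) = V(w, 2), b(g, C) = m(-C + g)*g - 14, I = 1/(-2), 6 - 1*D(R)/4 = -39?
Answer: √146 ≈ 12.083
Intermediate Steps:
D(R) = 180 (D(R) = 24 - 4*(-39) = 24 + 156 = 180)
I = -½ ≈ -0.50000
b(g, C) = -14 + g*(g - C) (b(g, C) = (-C + g)*g - 14 = (g - C)*g - 14 = g*(g - C) - 14 = -14 + g*(g - C))
V(y, H) = -20 + 4*y (V(y, H) = -12 + 4*(y - 1*2) = -12 + 4*(y - 2) = -12 + 4*(-2 + y) = -12 + (-8 + 4*y) = -20 + 4*y)
u(w, X) = -20 + 4*w
√(u(b(3, I), 132) + D(-130)) = √((-20 + 4*(-14 - 1*3*(-½ - 1*3))) + 180) = √((-20 + 4*(-14 - 1*3*(-½ - 3))) + 180) = √((-20 + 4*(-14 - 1*3*(-7/2))) + 180) = √((-20 + 4*(-14 + 21/2)) + 180) = √((-20 + 4*(-7/2)) + 180) = √((-20 - 14) + 180) = √(-34 + 180) = √146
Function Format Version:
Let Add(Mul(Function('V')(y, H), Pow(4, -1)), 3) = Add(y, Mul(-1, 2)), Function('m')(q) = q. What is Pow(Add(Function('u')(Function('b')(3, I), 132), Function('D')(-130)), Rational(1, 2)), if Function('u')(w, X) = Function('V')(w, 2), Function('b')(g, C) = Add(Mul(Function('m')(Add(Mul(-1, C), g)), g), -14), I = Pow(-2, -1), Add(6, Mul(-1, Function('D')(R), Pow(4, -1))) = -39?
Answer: Pow(146, Rational(1, 2)) ≈ 12.083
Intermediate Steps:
Function('D')(R) = 180 (Function('D')(R) = Add(24, Mul(-4, -39)) = Add(24, 156) = 180)
I = Rational(-1, 2) ≈ -0.50000
Function('b')(g, C) = Add(-14, Mul(g, Add(g, Mul(-1, C)))) (Function('b')(g, C) = Add(Mul(Add(Mul(-1, C), g), g), -14) = Add(Mul(Add(g, Mul(-1, C)), g), -14) = Add(Mul(g, Add(g, Mul(-1, C))), -14) = Add(-14, Mul(g, Add(g, Mul(-1, C)))))
Function('V')(y, H) = Add(-20, Mul(4, y)) (Function('V')(y, H) = Add(-12, Mul(4, Add(y, Mul(-1, 2)))) = Add(-12, Mul(4, Add(y, -2))) = Add(-12, Mul(4, Add(-2, y))) = Add(-12, Add(-8, Mul(4, y))) = Add(-20, Mul(4, y)))
Function('u')(w, X) = Add(-20, Mul(4, w))
Pow(Add(Function('u')(Function('b')(3, I), 132), Function('D')(-130)), Rational(1, 2)) = Pow(Add(Add(-20, Mul(4, Add(-14, Mul(-1, 3, Add(Rational(-1, 2), Mul(-1, 3)))))), 180), Rational(1, 2)) = Pow(Add(Add(-20, Mul(4, Add(-14, Mul(-1, 3, Add(Rational(-1, 2), -3))))), 180), Rational(1, 2)) = Pow(Add(Add(-20, Mul(4, Add(-14, Mul(-1, 3, Rational(-7, 2))))), 180), Rational(1, 2)) = Pow(Add(Add(-20, Mul(4, Add(-14, Rational(21, 2)))), 180), Rational(1, 2)) = Pow(Add(Add(-20, Mul(4, Rational(-7, 2))), 180), Rational(1, 2)) = Pow(Add(Add(-20, -14), 180), Rational(1, 2)) = Pow(Add(-34, 180), Rational(1, 2)) = Pow(146, Rational(1, 2))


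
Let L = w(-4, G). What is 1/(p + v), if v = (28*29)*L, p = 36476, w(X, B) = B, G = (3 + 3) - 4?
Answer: 1/38100 ≈ 2.6247e-5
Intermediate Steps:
G = 2 (G = 6 - 4 = 2)
L = 2
v = 1624 (v = (28*29)*2 = 812*2 = 1624)
1/(p + v) = 1/(36476 + 1624) = 1/38100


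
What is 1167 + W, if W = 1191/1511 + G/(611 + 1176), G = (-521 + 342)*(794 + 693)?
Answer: 2751024133/2700157 ≈ 1018.8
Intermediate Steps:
G = -266173 (G = -179*1487 = -266173)
W = -400059086/2700157 (W = 1191/1511 - 266173/(611 + 1176) = 1191*(1/1511) - 266173/1787 = 1191/1511 - 266173*1/1787 = 1191/1511 - 266173/1787 = -400059086/2700157 ≈ -148.16)
1167 + W = 1167 - 400059086/2700157 = 2751024133/2700157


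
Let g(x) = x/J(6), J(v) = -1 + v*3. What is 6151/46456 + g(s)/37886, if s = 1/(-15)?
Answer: 29712166987/224404082040 ≈ 0.13240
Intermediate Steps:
s = -1/15 ≈ -0.066667
J(v) = -1 + 3*v
g(x) = x/17 (g(x) = x/(-1 + 3*6) = x/(-1 + 18) = x/17)
6151/46456 + g(s)/37886 = 6151/46456 + ((1/17)*(-1/15))/37886 = 6151*(1/46456) - 1/255*1/37886 = 6151/46456 - 1/9660930 = 29712166987/224404082040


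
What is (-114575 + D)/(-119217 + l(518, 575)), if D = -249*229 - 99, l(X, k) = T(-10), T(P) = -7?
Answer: 171695/119224 ≈ 1.4401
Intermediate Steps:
l(X, k) = -7
D = -57120 (D = -57021 - 99 = -57120)
(-114575 + D)/(-119217 + l(518, 575)) = (-114575 - 57120)/(-119217 - 7) = -171695/(-119224) = -171695*(-1/119224) = 171695/119224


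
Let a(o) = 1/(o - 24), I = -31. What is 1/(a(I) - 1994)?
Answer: -55/109671 ≈ -0.00050150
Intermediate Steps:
a(o) = 1/(-24 + o)
1/(a(I) - 1994) = 1/(1/(-24 - 31) - 1994) = 1/(1/(-55) - 1994) = 1/(-1/55 - 1994) = 1/(-109671/55) = -55/109671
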